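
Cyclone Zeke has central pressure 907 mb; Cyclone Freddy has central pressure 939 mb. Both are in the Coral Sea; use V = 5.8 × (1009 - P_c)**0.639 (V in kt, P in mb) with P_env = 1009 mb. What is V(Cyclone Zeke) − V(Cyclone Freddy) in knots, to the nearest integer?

Cyclone Zeke: ΔP = 102; V ≈ 5.8 × 102^0.639 ≈ 111.41 kt.
Cyclone Freddy: ΔP = 70; V ≈ 5.8 × 70^0.639 ≈ 87.59 kt.
Difference ≈ 111.41 − 87.59 = 23.82 → 24 kt.

24 kt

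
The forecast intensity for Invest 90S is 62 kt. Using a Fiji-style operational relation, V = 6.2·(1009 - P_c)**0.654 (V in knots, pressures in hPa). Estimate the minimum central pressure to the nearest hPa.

975 hPa

ΔP = (V / 6.2)^(1/0.654) = (62/6.2)^1.529.
62/6.2 = 10.000; 10.000^1.529 ≈ 33.81 hPa.
P_c = 1009 − 33.81 = 975.19 ≈ 975 hPa.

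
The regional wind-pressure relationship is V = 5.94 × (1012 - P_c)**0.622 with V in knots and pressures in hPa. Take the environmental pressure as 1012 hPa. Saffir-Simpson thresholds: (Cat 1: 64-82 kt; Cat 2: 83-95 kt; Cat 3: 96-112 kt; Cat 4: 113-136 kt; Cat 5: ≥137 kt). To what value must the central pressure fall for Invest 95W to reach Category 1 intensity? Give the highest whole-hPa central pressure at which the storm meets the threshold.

Category 1 begins at V = 64 kt.
Required ΔP = (64/5.94)^(1/0.622) = 10.774^1.608 ≈ 45.69 hPa.
P_c ≤ 1012 − 45.69 = 966.31, so the highest integer P_c is 966 hPa.

966 hPa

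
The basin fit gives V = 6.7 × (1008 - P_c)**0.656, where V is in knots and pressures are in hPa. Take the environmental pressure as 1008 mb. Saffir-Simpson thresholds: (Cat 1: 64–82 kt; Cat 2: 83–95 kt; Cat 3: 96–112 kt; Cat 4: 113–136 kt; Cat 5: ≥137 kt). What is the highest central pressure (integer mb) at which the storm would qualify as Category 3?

Category 3 begins at V = 96 kt.
Required ΔP = (96/6.7)^(1/0.656) = 14.328^1.524 ≈ 57.88 mb.
P_c ≤ 1008 − 57.88 = 950.12, so the highest integer P_c is 950 mb.

950 mb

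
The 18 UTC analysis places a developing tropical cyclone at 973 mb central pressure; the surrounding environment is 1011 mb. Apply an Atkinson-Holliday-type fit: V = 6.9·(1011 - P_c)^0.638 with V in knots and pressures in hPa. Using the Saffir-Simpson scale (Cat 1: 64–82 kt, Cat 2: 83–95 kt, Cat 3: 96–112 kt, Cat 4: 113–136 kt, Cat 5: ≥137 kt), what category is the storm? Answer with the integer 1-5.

ΔP = 1011 − 973 = 38 mb.
V ≈ 6.9 × 38^0.638 = 6.9 × 10.18 ≈ 70 kt.
70 kt falls in the Category 1 band.

1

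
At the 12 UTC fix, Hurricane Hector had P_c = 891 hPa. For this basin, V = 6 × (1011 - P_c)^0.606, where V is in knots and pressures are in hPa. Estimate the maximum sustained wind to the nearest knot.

109 kt

ΔP = 1011 − 891 = 120 hPa.
120^0.606 ≈ 18.196.
V ≈ 6 × 18.196 ≈ 109.2 kt.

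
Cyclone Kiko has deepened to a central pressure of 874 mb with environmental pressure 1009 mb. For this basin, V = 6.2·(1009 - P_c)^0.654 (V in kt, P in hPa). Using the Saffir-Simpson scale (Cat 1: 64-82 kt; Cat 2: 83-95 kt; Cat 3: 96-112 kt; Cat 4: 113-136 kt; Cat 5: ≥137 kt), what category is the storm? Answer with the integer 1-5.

ΔP = 1009 − 874 = 135 mb.
V ≈ 6.2 × 135^0.654 = 6.2 × 24.73 ≈ 153 kt.
153 kt falls in the Category 5 band.

5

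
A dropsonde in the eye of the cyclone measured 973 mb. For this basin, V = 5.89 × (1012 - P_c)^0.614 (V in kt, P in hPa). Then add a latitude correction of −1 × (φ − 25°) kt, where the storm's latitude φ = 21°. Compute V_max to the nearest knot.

60 kt

ΔP = 1012 − 973 = 39 mb.
39^0.614 ≈ 9.482.
V ≈ 5.89 × 9.482 ≈ 55.9 kt.
Latitude correction: −1 × (21 − 25) = 4 kt.
Corrected V ≈ 59.9 kt → 60 kt.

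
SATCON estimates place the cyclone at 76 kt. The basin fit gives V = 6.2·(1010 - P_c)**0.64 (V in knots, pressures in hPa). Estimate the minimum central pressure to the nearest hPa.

960 hPa

ΔP = (V / 6.2)^(1/0.64) = (76/6.2)^1.562.
76/6.2 = 12.258; 12.258^1.562 ≈ 50.19 hPa.
P_c = 1010 − 50.19 = 959.81 ≈ 960 hPa.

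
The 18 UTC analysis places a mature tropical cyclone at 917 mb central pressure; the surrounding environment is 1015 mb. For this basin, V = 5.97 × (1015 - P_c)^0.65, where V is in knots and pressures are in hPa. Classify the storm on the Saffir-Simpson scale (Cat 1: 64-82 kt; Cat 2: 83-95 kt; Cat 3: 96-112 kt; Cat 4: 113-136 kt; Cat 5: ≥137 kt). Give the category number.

4

ΔP = 1015 − 917 = 98 mb.
V ≈ 5.97 × 98^0.65 = 5.97 × 19.69 ≈ 118 kt.
118 kt falls in the Category 4 band.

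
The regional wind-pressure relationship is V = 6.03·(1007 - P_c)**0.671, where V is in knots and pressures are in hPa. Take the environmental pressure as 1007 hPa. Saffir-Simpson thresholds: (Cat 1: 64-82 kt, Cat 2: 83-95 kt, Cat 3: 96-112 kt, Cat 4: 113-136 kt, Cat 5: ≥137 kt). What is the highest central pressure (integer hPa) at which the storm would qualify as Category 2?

Category 2 begins at V = 83 kt.
Required ΔP = (83/6.03)^(1/0.671) = 13.765^1.490 ≈ 49.79 hPa.
P_c ≤ 1007 − 49.79 = 957.21, so the highest integer P_c is 957 hPa.

957 hPa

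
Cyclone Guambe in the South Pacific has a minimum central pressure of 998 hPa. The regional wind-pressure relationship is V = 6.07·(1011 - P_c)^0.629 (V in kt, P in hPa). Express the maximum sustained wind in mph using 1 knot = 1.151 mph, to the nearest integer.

35 mph

ΔP = 1011 − 998 = 13 hPa.
V ≈ 6.07 × 13^0.629 = 6.07 × 5.020 ≈ 30.469 kt.
30.469 × 1.151 ≈ 35.07 mph → 35 mph.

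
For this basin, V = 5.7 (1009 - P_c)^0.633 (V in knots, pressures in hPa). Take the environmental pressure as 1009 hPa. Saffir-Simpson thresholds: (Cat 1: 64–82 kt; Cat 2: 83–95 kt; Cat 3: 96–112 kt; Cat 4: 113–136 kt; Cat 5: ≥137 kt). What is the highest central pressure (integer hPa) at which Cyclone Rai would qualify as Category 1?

Category 1 begins at V = 64 kt.
Required ΔP = (64/5.7)^(1/0.633) = 11.228^1.580 ≈ 45.63 hPa.
P_c ≤ 1009 − 45.63 = 963.37, so the highest integer P_c is 963 hPa.

963 hPa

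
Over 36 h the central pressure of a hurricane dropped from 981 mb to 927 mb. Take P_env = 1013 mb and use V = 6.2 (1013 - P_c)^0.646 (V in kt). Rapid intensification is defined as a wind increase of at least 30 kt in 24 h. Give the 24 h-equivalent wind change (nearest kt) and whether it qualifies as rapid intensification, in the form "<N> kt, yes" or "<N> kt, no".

V₁: ΔP = 32, V ≈ 6.2 × 32^0.646 ≈ 58.17 kt.
V₂: ΔP = 86, V ≈ 6.2 × 86^0.646 ≈ 110.17 kt.
ΔV over 36 h = 52.00 kt → 24 h equivalent = 52.00 × 24/36 ≈ 34.67 kt.
35 kt ≥ 30 kt ⇒ rapid intensification.

35 kt, yes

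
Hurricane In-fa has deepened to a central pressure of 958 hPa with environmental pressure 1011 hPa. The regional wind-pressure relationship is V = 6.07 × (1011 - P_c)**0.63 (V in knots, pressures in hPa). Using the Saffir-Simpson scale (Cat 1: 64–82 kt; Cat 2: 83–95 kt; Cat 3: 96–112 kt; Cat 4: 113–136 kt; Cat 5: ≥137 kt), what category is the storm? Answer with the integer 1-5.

1

ΔP = 1011 − 958 = 53 hPa.
V ≈ 6.07 × 53^0.63 = 6.07 × 12.20 ≈ 74 kt.
74 kt falls in the Category 1 band.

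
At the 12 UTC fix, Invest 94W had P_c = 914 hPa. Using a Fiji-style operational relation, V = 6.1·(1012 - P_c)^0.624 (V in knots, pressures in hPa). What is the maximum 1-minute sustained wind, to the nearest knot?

ΔP = 1012 − 914 = 98 hPa.
98^0.624 ≈ 17.479.
V ≈ 6.1 × 17.479 ≈ 106.6 kt.

107 kt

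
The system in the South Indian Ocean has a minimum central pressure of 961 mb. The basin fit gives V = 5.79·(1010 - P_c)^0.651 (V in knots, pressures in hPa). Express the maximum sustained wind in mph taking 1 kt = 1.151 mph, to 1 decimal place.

ΔP = 1010 − 961 = 49 mb.
V ≈ 5.79 × 49^0.651 = 5.79 × 12.598 ≈ 72.945 kt.
72.945 × 1.151 ≈ 83.96 mph → 84.0 mph.

84.0 mph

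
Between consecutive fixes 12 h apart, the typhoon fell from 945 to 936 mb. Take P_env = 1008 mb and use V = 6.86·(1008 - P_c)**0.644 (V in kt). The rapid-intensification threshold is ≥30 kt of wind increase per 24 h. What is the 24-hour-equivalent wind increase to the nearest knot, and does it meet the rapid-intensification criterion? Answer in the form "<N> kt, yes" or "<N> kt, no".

V₁: ΔP = 63, V ≈ 6.86 × 63^0.644 ≈ 98.88 kt.
V₂: ΔP = 72, V ≈ 6.86 × 72^0.644 ≈ 107.76 kt.
ΔV over 12 h = 8.88 kt → 24 h equivalent = 8.88 × 24/12 ≈ 17.76 kt.
18 kt < 30 kt ⇒ not rapid intensification.

18 kt, no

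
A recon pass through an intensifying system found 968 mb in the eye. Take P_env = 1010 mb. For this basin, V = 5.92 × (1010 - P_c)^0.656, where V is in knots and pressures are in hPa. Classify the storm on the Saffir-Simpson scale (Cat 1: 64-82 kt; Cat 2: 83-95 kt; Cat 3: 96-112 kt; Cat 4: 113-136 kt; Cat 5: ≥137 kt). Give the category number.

ΔP = 1010 − 968 = 42 mb.
V ≈ 5.92 × 42^0.656 = 5.92 × 11.61 ≈ 69 kt.
69 kt falls in the Category 1 band.

1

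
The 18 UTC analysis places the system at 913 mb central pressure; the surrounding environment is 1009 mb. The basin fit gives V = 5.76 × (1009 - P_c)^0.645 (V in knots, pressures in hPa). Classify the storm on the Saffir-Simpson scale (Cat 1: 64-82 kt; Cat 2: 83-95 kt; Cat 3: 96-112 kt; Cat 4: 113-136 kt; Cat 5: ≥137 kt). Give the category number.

ΔP = 1009 − 913 = 96 mb.
V ≈ 5.76 × 96^0.645 = 5.76 × 18.99 ≈ 109 kt.
109 kt falls in the Category 3 band.

3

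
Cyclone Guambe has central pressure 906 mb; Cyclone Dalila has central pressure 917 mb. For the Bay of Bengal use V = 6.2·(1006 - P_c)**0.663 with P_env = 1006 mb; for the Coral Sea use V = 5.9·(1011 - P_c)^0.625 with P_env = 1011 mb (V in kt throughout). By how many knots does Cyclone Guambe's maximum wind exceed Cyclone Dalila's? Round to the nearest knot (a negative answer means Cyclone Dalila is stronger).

30 kt

Cyclone Guambe: ΔP = 100; V ≈ 6.2 × 100^0.663 ≈ 131.34 kt.
Cyclone Dalila: ΔP = 94; V ≈ 5.9 × 94^0.625 ≈ 100.94 kt.
Difference ≈ 131.34 − 100.94 = 30.40 → 30 kt.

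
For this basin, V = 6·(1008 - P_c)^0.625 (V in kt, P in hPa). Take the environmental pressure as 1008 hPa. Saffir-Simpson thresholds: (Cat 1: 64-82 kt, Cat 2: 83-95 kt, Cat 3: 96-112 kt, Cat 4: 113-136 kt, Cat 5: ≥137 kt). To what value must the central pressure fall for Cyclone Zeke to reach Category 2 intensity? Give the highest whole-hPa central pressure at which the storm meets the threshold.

Category 2 begins at V = 83 kt.
Required ΔP = (83/6)^(1/0.625) = 13.833^1.600 ≈ 66.91 hPa.
P_c ≤ 1008 − 66.91 = 941.09, so the highest integer P_c is 941 hPa.

941 hPa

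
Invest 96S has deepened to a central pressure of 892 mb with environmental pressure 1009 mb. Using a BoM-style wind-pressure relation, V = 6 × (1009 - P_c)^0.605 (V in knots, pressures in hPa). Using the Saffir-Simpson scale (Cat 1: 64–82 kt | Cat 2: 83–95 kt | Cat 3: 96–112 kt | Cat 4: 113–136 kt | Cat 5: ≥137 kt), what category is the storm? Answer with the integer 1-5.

3

ΔP = 1009 − 892 = 117 mb.
V ≈ 6 × 117^0.605 = 6 × 17.83 ≈ 107 kt.
107 kt falls in the Category 3 band.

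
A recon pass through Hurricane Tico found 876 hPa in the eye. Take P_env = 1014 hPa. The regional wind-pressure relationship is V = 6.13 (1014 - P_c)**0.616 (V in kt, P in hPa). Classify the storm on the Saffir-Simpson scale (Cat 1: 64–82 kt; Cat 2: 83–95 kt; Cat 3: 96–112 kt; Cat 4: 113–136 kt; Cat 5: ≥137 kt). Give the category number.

ΔP = 1014 − 876 = 138 hPa.
V ≈ 6.13 × 138^0.616 = 6.13 × 20.80 ≈ 128 kt.
128 kt falls in the Category 4 band.

4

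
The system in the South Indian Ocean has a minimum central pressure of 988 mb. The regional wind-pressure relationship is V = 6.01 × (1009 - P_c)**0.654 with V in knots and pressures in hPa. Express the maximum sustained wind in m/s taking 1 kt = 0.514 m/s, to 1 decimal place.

22.6 m/s

ΔP = 1009 − 988 = 21 mb.
V ≈ 6.01 × 21^0.654 = 6.01 × 7.324 ≈ 44.016 kt.
44.016 × 0.514 ≈ 22.62 m/s → 22.6 m/s.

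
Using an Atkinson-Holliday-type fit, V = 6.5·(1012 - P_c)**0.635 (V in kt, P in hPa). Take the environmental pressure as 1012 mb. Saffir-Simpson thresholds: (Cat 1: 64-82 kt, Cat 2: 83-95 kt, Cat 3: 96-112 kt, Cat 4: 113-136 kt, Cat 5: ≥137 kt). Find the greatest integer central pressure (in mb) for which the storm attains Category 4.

922 mb

Category 4 begins at V = 113 kt.
Required ΔP = (113/6.5)^(1/0.635) = 17.385^1.575 ≈ 89.75 mb.
P_c ≤ 1012 − 89.75 = 922.25, so the highest integer P_c is 922 mb.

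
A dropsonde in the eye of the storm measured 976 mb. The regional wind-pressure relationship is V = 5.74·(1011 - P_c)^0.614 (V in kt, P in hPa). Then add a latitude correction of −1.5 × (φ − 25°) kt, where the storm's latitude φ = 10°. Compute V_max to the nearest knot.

ΔP = 1011 − 976 = 35 mb.
35^0.614 ≈ 8.873.
V ≈ 5.74 × 8.873 ≈ 50.9 kt.
Latitude correction: −1.5 × (10 − 25) = 22.5 kt.
Corrected V ≈ 73.4 kt → 73 kt.

73 kt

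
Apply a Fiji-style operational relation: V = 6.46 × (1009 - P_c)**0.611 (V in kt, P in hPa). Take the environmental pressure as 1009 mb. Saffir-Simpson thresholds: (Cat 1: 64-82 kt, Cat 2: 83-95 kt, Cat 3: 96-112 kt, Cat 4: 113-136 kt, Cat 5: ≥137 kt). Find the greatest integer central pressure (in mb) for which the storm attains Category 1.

966 mb

Category 1 begins at V = 64 kt.
Required ΔP = (64/6.46)^(1/0.611) = 9.907^1.637 ≈ 42.66 mb.
P_c ≤ 1009 − 42.66 = 966.34, so the highest integer P_c is 966 mb.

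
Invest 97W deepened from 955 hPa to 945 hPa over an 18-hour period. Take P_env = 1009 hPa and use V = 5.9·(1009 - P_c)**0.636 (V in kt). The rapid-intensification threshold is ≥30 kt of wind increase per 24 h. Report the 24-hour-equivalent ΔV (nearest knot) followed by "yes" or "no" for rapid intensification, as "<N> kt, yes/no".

11 kt, no

V₁: ΔP = 54, V ≈ 5.9 × 54^0.636 ≈ 74.59 kt.
V₂: ΔP = 64, V ≈ 5.9 × 64^0.636 ≈ 83.10 kt.
ΔV over 18 h = 8.51 kt → 24 h equivalent = 8.51 × 24/18 ≈ 11.35 kt.
11 kt < 30 kt ⇒ not rapid intensification.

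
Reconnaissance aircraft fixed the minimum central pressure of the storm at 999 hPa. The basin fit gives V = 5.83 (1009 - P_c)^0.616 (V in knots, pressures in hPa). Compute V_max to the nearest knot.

ΔP = 1009 − 999 = 10 hPa.
10^0.616 ≈ 4.130.
V ≈ 5.83 × 4.130 ≈ 24.1 kt.

24 kt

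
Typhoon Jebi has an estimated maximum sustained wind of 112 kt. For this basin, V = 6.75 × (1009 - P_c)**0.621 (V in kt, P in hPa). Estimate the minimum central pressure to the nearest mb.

917 mb

ΔP = (V / 6.75)^(1/0.621) = (112/6.75)^1.610.
112/6.75 = 16.593; 16.593^1.610 ≈ 92.14 mb.
P_c = 1009 − 92.14 = 916.86 ≈ 917 mb.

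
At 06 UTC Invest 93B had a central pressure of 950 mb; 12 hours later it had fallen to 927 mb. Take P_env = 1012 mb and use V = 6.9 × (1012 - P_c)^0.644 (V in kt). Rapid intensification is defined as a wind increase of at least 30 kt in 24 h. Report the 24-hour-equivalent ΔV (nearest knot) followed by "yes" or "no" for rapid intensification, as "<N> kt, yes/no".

44 kt, yes

V₁: ΔP = 62, V ≈ 6.9 × 62^0.644 ≈ 98.43 kt.
V₂: ΔP = 85, V ≈ 6.9 × 85^0.644 ≈ 120.61 kt.
ΔV over 12 h = 22.18 kt → 24 h equivalent = 22.18 × 24/12 ≈ 44.36 kt.
44 kt ≥ 30 kt ⇒ rapid intensification.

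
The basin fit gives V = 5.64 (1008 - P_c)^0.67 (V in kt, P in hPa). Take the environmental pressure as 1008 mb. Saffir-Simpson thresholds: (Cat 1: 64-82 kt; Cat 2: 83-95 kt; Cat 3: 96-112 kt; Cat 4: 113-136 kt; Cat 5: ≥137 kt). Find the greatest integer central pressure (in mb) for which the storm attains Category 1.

970 mb

Category 1 begins at V = 64 kt.
Required ΔP = (64/5.64)^(1/0.67) = 11.348^1.493 ≈ 37.54 mb.
P_c ≤ 1008 − 37.54 = 970.46, so the highest integer P_c is 970 mb.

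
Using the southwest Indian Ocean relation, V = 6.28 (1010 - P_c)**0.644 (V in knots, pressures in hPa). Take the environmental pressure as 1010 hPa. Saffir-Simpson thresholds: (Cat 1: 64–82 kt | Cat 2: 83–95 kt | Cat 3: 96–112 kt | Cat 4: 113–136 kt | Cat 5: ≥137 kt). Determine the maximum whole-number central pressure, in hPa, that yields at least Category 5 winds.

890 hPa

Category 5 begins at V = 137 kt.
Required ΔP = (137/6.28)^(1/0.644) = 21.815^1.553 ≈ 119.90 hPa.
P_c ≤ 1010 − 119.90 = 890.10, so the highest integer P_c is 890 hPa.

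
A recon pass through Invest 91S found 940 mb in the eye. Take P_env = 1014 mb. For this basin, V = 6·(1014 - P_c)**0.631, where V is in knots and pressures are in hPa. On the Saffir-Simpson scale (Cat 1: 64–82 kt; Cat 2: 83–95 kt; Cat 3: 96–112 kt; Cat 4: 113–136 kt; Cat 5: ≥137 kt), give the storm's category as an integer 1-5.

ΔP = 1014 − 940 = 74 mb.
V ≈ 6 × 74^0.631 = 6 × 15.12 ≈ 91 kt.
91 kt falls in the Category 2 band.

2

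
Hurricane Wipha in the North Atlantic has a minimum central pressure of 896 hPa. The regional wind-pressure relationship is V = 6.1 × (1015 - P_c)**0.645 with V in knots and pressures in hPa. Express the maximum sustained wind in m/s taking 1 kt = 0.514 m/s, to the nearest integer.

ΔP = 1015 − 896 = 119 hPa.
V ≈ 6.1 × 119^0.645 = 6.1 × 21.814 ≈ 133.063 kt.
133.063 × 0.514 ≈ 68.39 m/s → 68 m/s.

68 m/s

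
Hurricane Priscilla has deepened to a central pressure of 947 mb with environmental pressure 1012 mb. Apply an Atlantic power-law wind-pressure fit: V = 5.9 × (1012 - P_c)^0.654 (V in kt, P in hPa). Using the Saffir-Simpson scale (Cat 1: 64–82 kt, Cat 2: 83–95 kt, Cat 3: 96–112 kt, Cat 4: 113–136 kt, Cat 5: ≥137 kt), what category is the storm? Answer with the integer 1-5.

2

ΔP = 1012 − 947 = 65 mb.
V ≈ 5.9 × 65^0.654 = 5.9 × 15.33 ≈ 90 kt.
90 kt falls in the Category 2 band.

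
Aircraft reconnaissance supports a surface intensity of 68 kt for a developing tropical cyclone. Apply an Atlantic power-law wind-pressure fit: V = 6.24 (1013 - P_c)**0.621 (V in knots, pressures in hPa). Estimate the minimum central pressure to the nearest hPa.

966 hPa

ΔP = (V / 6.24)^(1/0.621) = (68/6.24)^1.610.
68/6.24 = 10.897; 10.897^1.610 ≈ 46.82 hPa.
P_c = 1013 − 46.82 = 966.18 ≈ 966 hPa.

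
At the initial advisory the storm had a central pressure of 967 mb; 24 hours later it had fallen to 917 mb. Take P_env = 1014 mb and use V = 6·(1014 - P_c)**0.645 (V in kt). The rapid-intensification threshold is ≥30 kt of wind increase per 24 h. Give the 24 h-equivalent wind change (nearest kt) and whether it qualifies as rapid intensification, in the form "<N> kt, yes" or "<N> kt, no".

V₁: ΔP = 47, V ≈ 6 × 47^0.645 ≈ 71.89 kt.
V₂: ΔP = 97, V ≈ 6 × 97^0.645 ≈ 114.71 kt.
ΔV over 24 h = 42.82 kt → 24 h equivalent = 42.82 × 24/24 ≈ 42.82 kt.
43 kt ≥ 30 kt ⇒ rapid intensification.

43 kt, yes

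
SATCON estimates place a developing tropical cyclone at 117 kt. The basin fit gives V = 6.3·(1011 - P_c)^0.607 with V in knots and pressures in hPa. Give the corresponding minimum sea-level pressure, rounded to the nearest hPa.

ΔP = (V / 6.3)^(1/0.607) = (117/6.3)^1.647.
117/6.3 = 18.571; 18.571^1.647 ≈ 123.13 hPa.
P_c = 1011 − 123.13 = 887.87 ≈ 888 hPa.

888 hPa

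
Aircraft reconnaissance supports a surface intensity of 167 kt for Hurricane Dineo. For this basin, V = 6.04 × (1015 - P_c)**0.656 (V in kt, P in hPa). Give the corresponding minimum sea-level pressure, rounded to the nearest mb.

857 mb

ΔP = (V / 6.04)^(1/0.656) = (167/6.04)^1.524.
167/6.04 = 27.649; 27.649^1.524 ≈ 157.65 mb.
P_c = 1015 − 157.65 = 857.35 ≈ 857 mb.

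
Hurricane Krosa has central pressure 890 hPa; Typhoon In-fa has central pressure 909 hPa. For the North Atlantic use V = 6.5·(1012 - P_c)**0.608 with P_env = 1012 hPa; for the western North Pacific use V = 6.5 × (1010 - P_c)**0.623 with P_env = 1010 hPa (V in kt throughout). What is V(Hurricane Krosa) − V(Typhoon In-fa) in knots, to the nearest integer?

Hurricane Krosa: ΔP = 122; V ≈ 6.5 × 122^0.608 ≈ 120.62 kt.
Typhoon In-fa: ΔP = 101; V ≈ 6.5 × 101^0.623 ≈ 115.24 kt.
Difference ≈ 120.62 − 115.24 = 5.38 → 5 kt.

5 kt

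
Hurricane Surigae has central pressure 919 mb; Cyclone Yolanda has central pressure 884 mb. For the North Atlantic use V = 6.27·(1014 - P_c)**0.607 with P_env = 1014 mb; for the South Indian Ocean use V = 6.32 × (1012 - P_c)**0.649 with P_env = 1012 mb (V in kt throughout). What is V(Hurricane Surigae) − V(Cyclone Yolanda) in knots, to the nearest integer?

-48 kt

Hurricane Surigae: ΔP = 95; V ≈ 6.27 × 95^0.607 ≈ 99.48 kt.
Cyclone Yolanda: ΔP = 128; V ≈ 6.32 × 128^0.649 ≈ 147.33 kt.
Difference ≈ 99.48 − 147.33 = -47.85 → -48 kt.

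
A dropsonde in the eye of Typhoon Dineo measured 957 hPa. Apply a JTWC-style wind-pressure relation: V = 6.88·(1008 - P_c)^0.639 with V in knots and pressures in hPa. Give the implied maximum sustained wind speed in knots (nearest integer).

85 kt

ΔP = 1008 − 957 = 51 hPa.
51^0.639 ≈ 12.335.
V ≈ 6.88 × 12.335 ≈ 84.9 kt.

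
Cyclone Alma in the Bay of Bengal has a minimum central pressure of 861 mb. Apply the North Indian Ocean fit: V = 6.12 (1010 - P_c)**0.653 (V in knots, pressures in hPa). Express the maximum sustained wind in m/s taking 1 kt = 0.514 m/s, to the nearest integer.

83 m/s

ΔP = 1010 − 861 = 149 mb.
V ≈ 6.12 × 149^0.653 = 6.12 × 26.248 ≈ 160.636 kt.
160.636 × 0.514 ≈ 82.57 m/s → 83 m/s.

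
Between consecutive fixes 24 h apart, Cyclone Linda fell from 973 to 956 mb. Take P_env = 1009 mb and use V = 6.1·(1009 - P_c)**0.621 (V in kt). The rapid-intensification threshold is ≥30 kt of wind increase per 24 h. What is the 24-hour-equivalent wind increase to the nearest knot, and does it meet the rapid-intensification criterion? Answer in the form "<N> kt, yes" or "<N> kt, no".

15 kt, no

V₁: ΔP = 36, V ≈ 6.1 × 36^0.621 ≈ 56.47 kt.
V₂: ΔP = 53, V ≈ 6.1 × 53^0.621 ≈ 71.80 kt.
ΔV over 24 h = 15.33 kt → 24 h equivalent = 15.33 × 24/24 ≈ 15.33 kt.
15 kt < 30 kt ⇒ not rapid intensification.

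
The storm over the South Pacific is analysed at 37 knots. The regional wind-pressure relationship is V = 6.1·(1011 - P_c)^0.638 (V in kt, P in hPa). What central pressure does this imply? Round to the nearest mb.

ΔP = (V / 6.1)^(1/0.638) = (37/6.1)^1.567.
37/6.1 = 6.066; 6.066^1.567 ≈ 16.87 mb.
P_c = 1011 − 16.87 = 994.13 ≈ 994 mb.

994 mb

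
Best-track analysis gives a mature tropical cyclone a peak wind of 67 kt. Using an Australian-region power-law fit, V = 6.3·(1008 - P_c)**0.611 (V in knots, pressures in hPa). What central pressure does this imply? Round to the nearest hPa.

ΔP = (V / 6.3)^(1/0.611) = (67/6.3)^1.637.
67/6.3 = 10.635; 10.635^1.637 ≈ 47.91 hPa.
P_c = 1008 − 47.91 = 960.09 ≈ 960 hPa.

960 hPa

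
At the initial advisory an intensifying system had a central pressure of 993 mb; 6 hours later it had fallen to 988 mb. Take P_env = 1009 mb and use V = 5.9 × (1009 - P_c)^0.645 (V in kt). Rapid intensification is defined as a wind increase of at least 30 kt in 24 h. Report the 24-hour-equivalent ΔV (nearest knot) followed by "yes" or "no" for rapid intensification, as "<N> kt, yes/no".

27 kt, no

V₁: ΔP = 16, V ≈ 5.9 × 16^0.645 ≈ 35.28 kt.
V₂: ΔP = 21, V ≈ 5.9 × 21^0.645 ≈ 42.04 kt.
ΔV over 6 h = 6.76 kt → 24 h equivalent = 6.76 × 24/6 ≈ 27.04 kt.
27 kt < 30 kt ⇒ not rapid intensification.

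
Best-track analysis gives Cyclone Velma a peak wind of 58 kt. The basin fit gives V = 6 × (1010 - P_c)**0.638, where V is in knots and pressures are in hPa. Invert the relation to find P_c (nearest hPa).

ΔP = (V / 6)^(1/0.638) = (58/6)^1.567.
58/6 = 9.667; 9.667^1.567 ≈ 35.02 hPa.
P_c = 1010 − 35.02 = 974.98 ≈ 975 hPa.

975 hPa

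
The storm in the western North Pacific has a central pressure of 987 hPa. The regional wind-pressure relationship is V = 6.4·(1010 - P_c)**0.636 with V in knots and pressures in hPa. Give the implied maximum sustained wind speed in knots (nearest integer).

ΔP = 1010 − 987 = 23 hPa.
23^0.636 ≈ 7.346.
V ≈ 6.4 × 7.346 ≈ 47.0 kt.

47 kt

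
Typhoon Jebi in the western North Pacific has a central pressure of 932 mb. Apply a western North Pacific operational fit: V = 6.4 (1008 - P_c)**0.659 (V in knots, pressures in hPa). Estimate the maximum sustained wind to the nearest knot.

ΔP = 1008 − 932 = 76 mb.
76^0.659 ≈ 17.356.
V ≈ 6.4 × 17.356 ≈ 111.1 kt.

111 kt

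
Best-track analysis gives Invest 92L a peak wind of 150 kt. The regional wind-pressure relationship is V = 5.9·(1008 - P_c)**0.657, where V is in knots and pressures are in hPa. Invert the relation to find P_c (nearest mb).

ΔP = (V / 5.9)^(1/0.657) = (150/5.9)^1.522.
150/5.9 = 25.424; 25.424^1.522 ≈ 137.68 mb.
P_c = 1008 − 137.68 = 870.32 ≈ 870 mb.

870 mb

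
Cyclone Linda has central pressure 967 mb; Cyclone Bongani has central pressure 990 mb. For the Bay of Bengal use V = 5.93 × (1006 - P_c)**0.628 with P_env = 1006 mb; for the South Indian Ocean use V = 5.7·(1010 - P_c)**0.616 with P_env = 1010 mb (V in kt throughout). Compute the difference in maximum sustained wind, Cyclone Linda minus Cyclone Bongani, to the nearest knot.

23 kt

Cyclone Linda: ΔP = 39; V ≈ 5.93 × 39^0.628 ≈ 59.19 kt.
Cyclone Bongani: ΔP = 20; V ≈ 5.7 × 20^0.616 ≈ 36.08 kt.
Difference ≈ 59.19 − 36.08 = 23.11 → 23 kt.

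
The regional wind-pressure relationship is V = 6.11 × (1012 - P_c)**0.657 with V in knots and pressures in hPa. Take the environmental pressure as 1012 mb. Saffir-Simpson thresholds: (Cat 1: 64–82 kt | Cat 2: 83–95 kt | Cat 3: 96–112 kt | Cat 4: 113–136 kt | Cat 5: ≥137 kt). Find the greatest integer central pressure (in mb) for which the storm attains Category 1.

Category 1 begins at V = 64 kt.
Required ΔP = (64/6.11)^(1/0.657) = 10.475^1.522 ≈ 35.70 mb.
P_c ≤ 1012 − 35.70 = 976.30, so the highest integer P_c is 976 mb.

976 mb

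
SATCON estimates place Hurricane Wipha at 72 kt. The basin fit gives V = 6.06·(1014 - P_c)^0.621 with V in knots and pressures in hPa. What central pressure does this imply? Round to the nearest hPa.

960 hPa

ΔP = (V / 6.06)^(1/0.621) = (72/6.06)^1.610.
72/6.06 = 11.881; 11.881^1.610 ≈ 53.81 hPa.
P_c = 1014 − 53.81 = 960.19 ≈ 960 hPa.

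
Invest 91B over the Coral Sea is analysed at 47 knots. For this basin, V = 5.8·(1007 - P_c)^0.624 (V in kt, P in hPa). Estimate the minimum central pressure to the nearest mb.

ΔP = (V / 5.8)^(1/0.624) = (47/5.8)^1.603.
47/5.8 = 8.103; 8.103^1.603 ≈ 28.59 mb.
P_c = 1007 − 28.59 = 978.41 ≈ 978 mb.

978 mb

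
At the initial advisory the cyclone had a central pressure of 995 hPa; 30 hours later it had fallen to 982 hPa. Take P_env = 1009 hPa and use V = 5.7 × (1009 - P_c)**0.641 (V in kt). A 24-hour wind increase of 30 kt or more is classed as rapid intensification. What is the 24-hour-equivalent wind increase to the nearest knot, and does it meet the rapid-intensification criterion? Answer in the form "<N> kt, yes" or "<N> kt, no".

13 kt, no

V₁: ΔP = 14, V ≈ 5.7 × 14^0.641 ≈ 30.94 kt.
V₂: ΔP = 27, V ≈ 5.7 × 27^0.641 ≈ 47.14 kt.
ΔV over 30 h = 16.20 kt → 24 h equivalent = 16.20 × 24/30 ≈ 12.96 kt.
13 kt < 30 kt ⇒ not rapid intensification.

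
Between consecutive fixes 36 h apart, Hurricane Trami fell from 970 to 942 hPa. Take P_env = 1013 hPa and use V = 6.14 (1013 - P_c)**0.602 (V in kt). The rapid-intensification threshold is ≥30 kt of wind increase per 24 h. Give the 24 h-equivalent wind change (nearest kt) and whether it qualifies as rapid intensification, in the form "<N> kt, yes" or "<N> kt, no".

V₁: ΔP = 43, V ≈ 6.14 × 43^0.602 ≈ 59.09 kt.
V₂: ΔP = 71, V ≈ 6.14 × 71^0.602 ≈ 79.91 kt.
ΔV over 36 h = 20.82 kt → 24 h equivalent = 20.82 × 24/36 ≈ 13.88 kt.
14 kt < 30 kt ⇒ not rapid intensification.

14 kt, no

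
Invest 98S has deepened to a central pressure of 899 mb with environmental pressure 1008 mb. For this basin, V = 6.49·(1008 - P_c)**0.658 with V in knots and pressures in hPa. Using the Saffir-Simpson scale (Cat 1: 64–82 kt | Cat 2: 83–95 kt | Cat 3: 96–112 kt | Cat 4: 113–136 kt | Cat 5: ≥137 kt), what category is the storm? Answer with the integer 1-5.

5

ΔP = 1008 − 899 = 109 mb.
V ≈ 6.49 × 109^0.658 = 6.49 × 21.91 ≈ 142 kt.
142 kt falls in the Category 5 band.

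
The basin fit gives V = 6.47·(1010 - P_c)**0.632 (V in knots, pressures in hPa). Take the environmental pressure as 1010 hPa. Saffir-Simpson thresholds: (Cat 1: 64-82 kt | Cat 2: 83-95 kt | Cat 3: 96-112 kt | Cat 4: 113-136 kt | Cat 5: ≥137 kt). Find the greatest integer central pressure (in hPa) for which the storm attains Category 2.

Category 2 begins at V = 83 kt.
Required ΔP = (83/6.47)^(1/0.632) = 12.828^1.582 ≈ 56.68 hPa.
P_c ≤ 1010 − 56.68 = 953.32, so the highest integer P_c is 953 hPa.

953 hPa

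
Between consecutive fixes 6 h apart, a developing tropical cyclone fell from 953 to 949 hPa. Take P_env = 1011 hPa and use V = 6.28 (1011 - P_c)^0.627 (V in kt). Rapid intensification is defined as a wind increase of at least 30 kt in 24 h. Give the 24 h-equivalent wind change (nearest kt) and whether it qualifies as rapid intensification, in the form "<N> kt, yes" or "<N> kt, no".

V₁: ΔP = 58, V ≈ 6.28 × 58^0.627 ≈ 80.10 kt.
V₂: ΔP = 62, V ≈ 6.28 × 62^0.627 ≈ 83.52 kt.
ΔV over 6 h = 3.42 kt → 24 h equivalent = 3.42 × 24/6 ≈ 13.68 kt.
14 kt < 30 kt ⇒ not rapid intensification.

14 kt, no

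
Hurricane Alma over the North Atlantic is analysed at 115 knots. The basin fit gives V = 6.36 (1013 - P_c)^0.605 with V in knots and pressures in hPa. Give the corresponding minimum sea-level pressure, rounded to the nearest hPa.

893 hPa

ΔP = (V / 6.36)^(1/0.605) = (115/6.36)^1.653.
115/6.36 = 18.082; 18.082^1.653 ≈ 119.70 hPa.
P_c = 1013 − 119.70 = 893.30 ≈ 893 hPa.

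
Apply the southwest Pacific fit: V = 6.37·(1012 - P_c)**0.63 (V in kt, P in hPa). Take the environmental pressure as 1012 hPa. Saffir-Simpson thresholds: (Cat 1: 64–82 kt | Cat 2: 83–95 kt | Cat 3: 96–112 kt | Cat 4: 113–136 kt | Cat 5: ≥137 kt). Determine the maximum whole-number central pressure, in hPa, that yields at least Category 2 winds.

953 hPa

Category 2 begins at V = 83 kt.
Required ΔP = (83/6.37)^(1/0.63) = 13.030^1.587 ≈ 58.85 hPa.
P_c ≤ 1012 − 58.85 = 953.15, so the highest integer P_c is 953 hPa.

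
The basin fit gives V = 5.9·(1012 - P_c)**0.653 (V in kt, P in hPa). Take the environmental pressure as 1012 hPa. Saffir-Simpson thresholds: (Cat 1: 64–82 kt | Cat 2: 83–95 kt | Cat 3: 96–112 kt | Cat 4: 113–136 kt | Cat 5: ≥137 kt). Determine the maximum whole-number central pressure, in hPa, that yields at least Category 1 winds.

Category 1 begins at V = 64 kt.
Required ΔP = (64/5.9)^(1/0.653) = 10.847^1.531 ≈ 38.50 hPa.
P_c ≤ 1012 − 38.50 = 973.50, so the highest integer P_c is 973 hPa.

973 hPa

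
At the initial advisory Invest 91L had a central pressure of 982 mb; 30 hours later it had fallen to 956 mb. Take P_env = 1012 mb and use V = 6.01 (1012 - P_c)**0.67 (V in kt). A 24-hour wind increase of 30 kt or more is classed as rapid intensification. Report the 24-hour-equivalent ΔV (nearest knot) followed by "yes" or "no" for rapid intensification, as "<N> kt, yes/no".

V₁: ΔP = 30, V ≈ 6.01 × 30^0.67 ≈ 58.69 kt.
V₂: ΔP = 56, V ≈ 6.01 × 56^0.67 ≈ 89.16 kt.
ΔV over 30 h = 30.47 kt → 24 h equivalent = 30.47 × 24/30 ≈ 24.38 kt.
24 kt < 30 kt ⇒ not rapid intensification.

24 kt, no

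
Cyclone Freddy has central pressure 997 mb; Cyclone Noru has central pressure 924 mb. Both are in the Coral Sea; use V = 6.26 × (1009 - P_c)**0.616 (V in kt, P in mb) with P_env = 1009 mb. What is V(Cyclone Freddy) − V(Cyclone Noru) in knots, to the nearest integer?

Cyclone Freddy: ΔP = 12; V ≈ 6.26 × 12^0.616 ≈ 28.93 kt.
Cyclone Noru: ΔP = 85; V ≈ 6.26 × 85^0.616 ≈ 96.63 kt.
Difference ≈ 28.93 − 96.63 = -67.70 → -68 kt.

-68 kt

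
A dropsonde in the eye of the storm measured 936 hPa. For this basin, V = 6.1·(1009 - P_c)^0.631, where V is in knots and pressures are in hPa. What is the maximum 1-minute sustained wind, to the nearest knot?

ΔP = 1009 − 936 = 73 hPa.
73^0.631 ≈ 14.988.
V ≈ 6.1 × 14.988 ≈ 91.4 kt.

91 kt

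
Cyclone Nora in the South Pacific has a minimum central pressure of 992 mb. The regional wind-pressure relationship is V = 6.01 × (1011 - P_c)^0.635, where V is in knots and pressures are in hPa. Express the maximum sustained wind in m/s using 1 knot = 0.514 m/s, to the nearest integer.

ΔP = 1011 − 992 = 19 mb.
V ≈ 6.01 × 19^0.635 = 6.01 × 6.486 ≈ 38.984 kt.
38.984 × 0.514 ≈ 20.04 m/s → 20 m/s.

20 m/s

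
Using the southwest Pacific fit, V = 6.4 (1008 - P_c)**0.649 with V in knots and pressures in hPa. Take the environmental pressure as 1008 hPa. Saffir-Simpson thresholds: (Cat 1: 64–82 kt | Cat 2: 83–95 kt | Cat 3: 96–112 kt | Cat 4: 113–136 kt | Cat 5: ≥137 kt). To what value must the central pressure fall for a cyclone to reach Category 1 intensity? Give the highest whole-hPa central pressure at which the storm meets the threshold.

973 hPa

Category 1 begins at V = 64 kt.
Required ΔP = (64/6.4)^(1/0.649) = 10.000^1.541 ≈ 34.74 hPa.
P_c ≤ 1008 − 34.74 = 973.26, so the highest integer P_c is 973 hPa.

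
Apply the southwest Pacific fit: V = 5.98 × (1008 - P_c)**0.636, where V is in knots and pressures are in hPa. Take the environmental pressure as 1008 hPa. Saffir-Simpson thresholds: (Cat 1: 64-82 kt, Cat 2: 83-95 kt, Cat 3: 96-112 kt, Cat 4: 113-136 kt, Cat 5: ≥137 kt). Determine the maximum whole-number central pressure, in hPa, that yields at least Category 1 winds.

966 hPa

Category 1 begins at V = 64 kt.
Required ΔP = (64/5.98)^(1/0.636) = 10.702^1.572 ≈ 41.56 hPa.
P_c ≤ 1008 − 41.56 = 966.44, so the highest integer P_c is 966 hPa.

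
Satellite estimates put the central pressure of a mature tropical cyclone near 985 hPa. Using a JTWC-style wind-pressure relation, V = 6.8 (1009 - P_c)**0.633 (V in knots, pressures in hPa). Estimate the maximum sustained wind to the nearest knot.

ΔP = 1009 − 985 = 24 hPa.
24^0.633 ≈ 7.476.
V ≈ 6.8 × 7.476 ≈ 50.8 kt.

51 kt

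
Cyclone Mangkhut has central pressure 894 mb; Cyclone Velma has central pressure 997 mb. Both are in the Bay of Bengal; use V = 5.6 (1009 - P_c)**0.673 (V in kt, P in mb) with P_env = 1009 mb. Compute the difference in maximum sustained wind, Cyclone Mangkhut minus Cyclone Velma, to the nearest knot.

Cyclone Mangkhut: ΔP = 115; V ≈ 5.6 × 115^0.673 ≈ 136.47 kt.
Cyclone Velma: ΔP = 12; V ≈ 5.6 × 12^0.673 ≈ 29.82 kt.
Difference ≈ 136.47 − 29.82 = 106.65 → 107 kt.

107 kt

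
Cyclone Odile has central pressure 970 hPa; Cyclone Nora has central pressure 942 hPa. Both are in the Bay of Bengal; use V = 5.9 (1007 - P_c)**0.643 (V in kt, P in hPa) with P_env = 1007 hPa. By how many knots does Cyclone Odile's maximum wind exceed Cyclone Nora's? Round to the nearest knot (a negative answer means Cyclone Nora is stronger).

-26 kt

Cyclone Odile: ΔP = 37; V ≈ 5.9 × 37^0.643 ≈ 60.15 kt.
Cyclone Nora: ΔP = 65; V ≈ 5.9 × 65^0.643 ≈ 86.41 kt.
Difference ≈ 60.15 − 86.41 = -26.26 → -26 kt.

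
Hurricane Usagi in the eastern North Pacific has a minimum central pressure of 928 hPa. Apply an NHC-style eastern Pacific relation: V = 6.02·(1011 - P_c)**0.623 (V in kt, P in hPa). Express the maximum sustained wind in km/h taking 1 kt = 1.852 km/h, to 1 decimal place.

174.9 km/h

ΔP = 1011 − 928 = 83 hPa.
V ≈ 6.02 × 83^0.623 = 6.02 × 15.689 ≈ 94.446 kt.
94.446 × 1.852 ≈ 174.91 km/h → 174.9 km/h.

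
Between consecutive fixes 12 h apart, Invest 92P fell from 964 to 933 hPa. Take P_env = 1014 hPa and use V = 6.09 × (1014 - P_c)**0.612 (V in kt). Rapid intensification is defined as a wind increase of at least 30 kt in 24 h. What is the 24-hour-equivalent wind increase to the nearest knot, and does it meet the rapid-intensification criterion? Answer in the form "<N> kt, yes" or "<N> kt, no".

V₁: ΔP = 50, V ≈ 6.09 × 50^0.612 ≈ 66.74 kt.
V₂: ΔP = 81, V ≈ 6.09 × 81^0.612 ≈ 89.66 kt.
ΔV over 12 h = 22.92 kt → 24 h equivalent = 22.92 × 24/12 ≈ 45.84 kt.
46 kt ≥ 30 kt ⇒ rapid intensification.

46 kt, yes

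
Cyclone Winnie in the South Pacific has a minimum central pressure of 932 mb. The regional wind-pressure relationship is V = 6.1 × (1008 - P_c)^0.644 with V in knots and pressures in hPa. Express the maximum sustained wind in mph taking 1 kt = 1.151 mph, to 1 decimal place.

ΔP = 1008 − 932 = 76 mb.
V ≈ 6.1 × 76^0.644 = 6.1 × 16.265 ≈ 99.214 kt.
99.214 × 1.151 ≈ 114.20 mph → 114.2 mph.

114.2 mph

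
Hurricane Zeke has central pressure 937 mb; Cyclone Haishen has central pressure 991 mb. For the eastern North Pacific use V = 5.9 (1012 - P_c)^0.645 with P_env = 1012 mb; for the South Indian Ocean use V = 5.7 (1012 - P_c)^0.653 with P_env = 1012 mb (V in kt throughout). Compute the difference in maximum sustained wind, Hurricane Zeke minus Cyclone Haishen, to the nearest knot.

54 kt

Hurricane Zeke: ΔP = 75; V ≈ 5.9 × 75^0.645 ≈ 95.56 kt.
Cyclone Haishen: ΔP = 21; V ≈ 5.7 × 21^0.653 ≈ 41.62 kt.
Difference ≈ 95.56 − 41.62 = 53.94 → 54 kt.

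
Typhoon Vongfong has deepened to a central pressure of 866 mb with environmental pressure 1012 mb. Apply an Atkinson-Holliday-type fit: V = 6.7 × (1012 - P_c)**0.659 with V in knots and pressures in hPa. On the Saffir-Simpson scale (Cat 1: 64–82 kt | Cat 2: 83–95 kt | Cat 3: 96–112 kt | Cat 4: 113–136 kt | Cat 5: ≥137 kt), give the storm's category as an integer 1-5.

5

ΔP = 1012 − 866 = 146 mb.
V ≈ 6.7 × 146^0.659 = 6.7 × 26.69 ≈ 179 kt.
179 kt falls in the Category 5 band.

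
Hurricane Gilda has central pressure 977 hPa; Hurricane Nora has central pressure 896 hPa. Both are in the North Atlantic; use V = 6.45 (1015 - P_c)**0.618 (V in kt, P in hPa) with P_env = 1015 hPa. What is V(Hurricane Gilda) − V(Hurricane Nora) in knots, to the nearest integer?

Hurricane Gilda: ΔP = 38; V ≈ 6.45 × 38^0.618 ≈ 61.08 kt.
Hurricane Nora: ΔP = 119; V ≈ 6.45 × 119^0.618 ≈ 123.67 kt.
Difference ≈ 61.08 − 123.67 = -62.59 → -63 kt.

-63 kt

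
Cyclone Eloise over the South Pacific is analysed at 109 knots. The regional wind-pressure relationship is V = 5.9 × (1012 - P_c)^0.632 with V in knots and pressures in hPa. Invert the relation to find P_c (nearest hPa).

911 hPa

ΔP = (V / 5.9)^(1/0.632) = (109/5.9)^1.582.
109/5.9 = 18.475; 18.475^1.582 ≈ 100.94 hPa.
P_c = 1012 − 100.94 = 911.06 ≈ 911 hPa.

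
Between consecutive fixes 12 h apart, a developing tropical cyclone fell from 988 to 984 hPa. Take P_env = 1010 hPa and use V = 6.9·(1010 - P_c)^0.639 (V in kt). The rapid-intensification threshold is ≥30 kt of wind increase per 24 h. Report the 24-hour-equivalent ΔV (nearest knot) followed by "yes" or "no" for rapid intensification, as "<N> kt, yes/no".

V₁: ΔP = 22, V ≈ 6.9 × 22^0.639 ≈ 49.73 kt.
V₂: ΔP = 26, V ≈ 6.9 × 26^0.639 ≈ 55.34 kt.
ΔV over 12 h = 5.61 kt → 24 h equivalent = 5.61 × 24/12 ≈ 11.22 kt.
11 kt < 30 kt ⇒ not rapid intensification.

11 kt, no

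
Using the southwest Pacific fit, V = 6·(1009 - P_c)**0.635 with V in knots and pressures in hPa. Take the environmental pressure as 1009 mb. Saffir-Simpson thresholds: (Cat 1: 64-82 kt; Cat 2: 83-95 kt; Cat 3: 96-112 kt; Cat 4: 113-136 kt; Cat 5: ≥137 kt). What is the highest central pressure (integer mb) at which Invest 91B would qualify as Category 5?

Category 5 begins at V = 137 kt.
Required ΔP = (137/6)^(1/0.635) = 22.833^1.575 ≈ 137.87 mb.
P_c ≤ 1009 − 137.87 = 871.13, so the highest integer P_c is 871 mb.

871 mb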